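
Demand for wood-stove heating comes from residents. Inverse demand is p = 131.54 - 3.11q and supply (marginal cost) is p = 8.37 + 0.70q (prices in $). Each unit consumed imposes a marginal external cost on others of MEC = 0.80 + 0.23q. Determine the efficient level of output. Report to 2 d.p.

q* = 30.29

Social marginal benefit = demand − MEC = 130.74 - 3.34q.
Set SMB = MC: 130.74 - 3.34q = 8.37 + 0.70q → q* = 30.2896.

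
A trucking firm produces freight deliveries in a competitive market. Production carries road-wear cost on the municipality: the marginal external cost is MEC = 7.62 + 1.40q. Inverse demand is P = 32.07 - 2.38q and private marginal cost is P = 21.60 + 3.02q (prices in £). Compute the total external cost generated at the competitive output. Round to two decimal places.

£17.41

Market equilibrium (private): 21.60 + 3.02q = 32.07 - 2.38q → q_m = 1.9389.
Total external cost = ∫₀^{q_m} (7.62 + 1.40q) dq = 7.62×1.9389 + ½×1.40×1.9389² = 17.4060.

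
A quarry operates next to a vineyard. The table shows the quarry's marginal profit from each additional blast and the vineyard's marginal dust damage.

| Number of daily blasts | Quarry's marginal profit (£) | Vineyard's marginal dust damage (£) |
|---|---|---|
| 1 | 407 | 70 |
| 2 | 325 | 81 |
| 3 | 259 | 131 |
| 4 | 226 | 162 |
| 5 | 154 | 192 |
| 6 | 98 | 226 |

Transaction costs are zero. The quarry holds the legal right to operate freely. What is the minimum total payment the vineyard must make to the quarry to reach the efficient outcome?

Left alone the quarry would choose level 6 (marginal profit stays positive).
Efficient level: k* = 4 (marginal profit ≥ marginal dust damage through 4).
The vineyard must at least cover the quarry's forgone profit from cutting 6→4: 154 + 98 = 252.

£252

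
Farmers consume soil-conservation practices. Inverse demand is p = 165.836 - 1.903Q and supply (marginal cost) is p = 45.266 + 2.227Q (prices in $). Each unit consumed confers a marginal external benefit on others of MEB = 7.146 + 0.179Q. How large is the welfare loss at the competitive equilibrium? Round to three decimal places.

Market equilibrium (private): 45.266 + 2.227Q = 165.836 - 1.903Q → Q_m = 29.1937.
Social marginal benefit = demand + MEB = 172.982 - 1.724Q.
Set SMB = MC: 172.982 - 1.724Q = 45.266 + 2.227Q → Q* = 32.3250.
The loss is the area between SMB and MC from Q* to Q_m; with linear curves that's a triangle of height MEB(Q_m).
DWL = ½ × 3.1313 × 12.3717 = 19.3698.

DWL = $19.370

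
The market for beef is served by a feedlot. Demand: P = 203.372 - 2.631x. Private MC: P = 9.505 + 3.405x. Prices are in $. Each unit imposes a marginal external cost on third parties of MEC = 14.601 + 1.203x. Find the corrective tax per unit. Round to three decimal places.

tax = $44.392 per unit

Social marginal cost = private MC + MEC = 24.106 + 4.608x.
Set SMC = demand: 24.106 + 4.608x = 203.372 - 2.631x → x* = 24.7639.
The Pigouvian tax equals MEC at x*: 14.601 + 1.203×24.7639 = 44.3920.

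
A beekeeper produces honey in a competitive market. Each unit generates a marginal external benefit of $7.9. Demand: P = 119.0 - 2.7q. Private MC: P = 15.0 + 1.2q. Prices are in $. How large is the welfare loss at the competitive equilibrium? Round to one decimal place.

Market equilibrium (private): 15.0 + 1.2q = 119.0 - 2.7q → q_m = 26.6667.
Social marginal cost = private MC − MEB = 7.1 + 1.2q.
Set SMC = demand: 7.1 + 1.2q = 119.0 - 2.7q → q* = 28.6923.
Between q* and q_m the wedge demand − SMC runs linearly from 0 to MEB(q_m), so the loss is a triangle.
DWL = ½ × 2.0256 × 7.9000 = 8.0011.

DWL = $8.0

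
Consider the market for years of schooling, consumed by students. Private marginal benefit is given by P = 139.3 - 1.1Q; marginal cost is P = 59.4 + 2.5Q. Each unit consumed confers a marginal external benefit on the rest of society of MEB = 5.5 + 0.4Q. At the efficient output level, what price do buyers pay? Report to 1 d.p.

Social marginal benefit = demand + MEB = 144.8 - 0.7Q.
Set SMB = MC: 144.8 - 0.7Q = 59.4 + 2.5Q → Q* = 26.6875.
Consumer price on the demand curve at Q*: 139.3 − 1.1×26.6875 = 109.9438.

P = 109.9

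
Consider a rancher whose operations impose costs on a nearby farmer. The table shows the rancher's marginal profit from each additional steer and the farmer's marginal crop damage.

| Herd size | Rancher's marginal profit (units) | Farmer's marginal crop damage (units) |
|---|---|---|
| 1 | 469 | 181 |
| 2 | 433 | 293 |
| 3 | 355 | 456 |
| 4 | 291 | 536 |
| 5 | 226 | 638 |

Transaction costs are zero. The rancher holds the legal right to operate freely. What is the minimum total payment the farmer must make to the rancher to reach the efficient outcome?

872

Left alone the rancher would choose level 5 (marginal profit stays positive).
Efficient level: k* = 2 (marginal profit ≥ marginal crop damage through 2).
The farmer must at least cover the rancher's forgone profit from cutting 5→2: 355 + 291 + 226 = 872.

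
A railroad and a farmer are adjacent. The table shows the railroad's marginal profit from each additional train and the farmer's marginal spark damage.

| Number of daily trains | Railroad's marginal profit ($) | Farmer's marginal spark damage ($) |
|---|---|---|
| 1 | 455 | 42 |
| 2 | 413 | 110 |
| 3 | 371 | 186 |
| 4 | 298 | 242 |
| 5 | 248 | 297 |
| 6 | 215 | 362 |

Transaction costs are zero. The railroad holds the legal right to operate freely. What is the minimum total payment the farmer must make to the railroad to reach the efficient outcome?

$463

Left alone the railroad would choose level 6 (marginal profit stays positive).
Efficient level: k* = 4 (marginal profit ≥ marginal spark damage through 4).
The farmer must at least cover the railroad's forgone profit from cutting 6→4: 248 + 215 = 463.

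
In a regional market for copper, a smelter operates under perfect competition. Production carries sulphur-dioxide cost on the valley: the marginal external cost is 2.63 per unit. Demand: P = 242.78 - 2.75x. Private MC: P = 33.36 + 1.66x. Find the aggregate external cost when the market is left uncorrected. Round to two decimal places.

124.89

Market equilibrium (private): 33.36 + 1.66x = 242.78 - 2.75x → x_m = 47.4875.
Total external cost = MEC × x_m = 2.63 × 47.4875 = 124.8921.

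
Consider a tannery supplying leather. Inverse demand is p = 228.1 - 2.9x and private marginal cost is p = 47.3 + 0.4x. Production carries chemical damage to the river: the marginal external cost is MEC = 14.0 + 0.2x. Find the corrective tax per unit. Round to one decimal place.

Social marginal cost = private MC + MEC = 61.3 + 0.6x.
Set SMC = demand: 61.3 + 0.6x = 228.1 - 2.9x → x* = 47.6571.
The Pigouvian tax equals MEC at x*: 14.0 + 0.2×47.6571 = 23.5314.

tax = 23.5 per unit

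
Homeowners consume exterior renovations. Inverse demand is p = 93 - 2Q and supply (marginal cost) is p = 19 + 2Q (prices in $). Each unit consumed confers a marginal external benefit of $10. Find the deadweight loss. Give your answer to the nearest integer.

DWL = $13

Market equilibrium (private): 19 + 2Q = 93 - 2Q → Q_m = 18.5000.
Social marginal benefit = demand + MEB = 103 - 2Q.
Set SMB = MC: 103 - 2Q = 19 + 2Q → Q* = 21.0000.
The welfare-loss triangle has base |Q_m − Q*| and height MEB(Q_m) (the vertical gap between SMB and MC is zero at Q* and MEB at Q_m).
DWL = ½ × 2.5000 × 10.0000 = 12.5000.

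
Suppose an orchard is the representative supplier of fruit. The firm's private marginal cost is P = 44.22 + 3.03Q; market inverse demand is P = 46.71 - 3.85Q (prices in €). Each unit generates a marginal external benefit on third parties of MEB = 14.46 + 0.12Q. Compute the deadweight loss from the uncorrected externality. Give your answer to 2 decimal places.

DWL = €15.56

Market equilibrium (private): 44.22 + 3.03Q = 46.71 - 3.85Q → Q_m = 0.3619.
Social marginal cost = private MC − MEB = 29.76 + 2.91Q.
Set SMC = demand: 29.76 + 2.91Q = 46.71 - 3.85Q → Q* = 2.5074.
Height of the DWL triangle at Q_m is demand(Q_m) − SMC(Q_m) = MEB(Q_m) = 14.5034.
DWL = ½ × 2.1455 × 14.5034 = 15.5585.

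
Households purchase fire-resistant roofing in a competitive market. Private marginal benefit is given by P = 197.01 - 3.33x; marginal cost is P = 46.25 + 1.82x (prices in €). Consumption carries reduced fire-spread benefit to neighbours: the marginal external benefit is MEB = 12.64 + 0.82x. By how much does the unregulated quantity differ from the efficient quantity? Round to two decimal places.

8.46 units

Market equilibrium (private): 46.25 + 1.82x = 197.01 - 3.33x → x_m = 29.2738.
Social marginal benefit = demand + MEB = 209.65 - 2.51x.
Set SMB = MC: 209.65 - 2.51x = 46.25 + 1.82x → x* = 37.7367.
Gap = |29.2738 − 37.7367| = 8.4629.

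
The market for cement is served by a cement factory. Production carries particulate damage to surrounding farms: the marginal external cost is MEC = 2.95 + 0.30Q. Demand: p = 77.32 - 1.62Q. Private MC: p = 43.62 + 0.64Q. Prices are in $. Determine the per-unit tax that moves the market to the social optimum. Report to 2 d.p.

tax = $6.55 per unit

Social marginal cost = private MC + MEC = 46.57 + 0.94Q.
Set SMC = demand: 46.57 + 0.94Q = 77.32 - 1.62Q → Q* = 12.0117.
The Pigouvian tax equals MEC at Q*: 2.95 + 0.30×12.0117 = 6.5535.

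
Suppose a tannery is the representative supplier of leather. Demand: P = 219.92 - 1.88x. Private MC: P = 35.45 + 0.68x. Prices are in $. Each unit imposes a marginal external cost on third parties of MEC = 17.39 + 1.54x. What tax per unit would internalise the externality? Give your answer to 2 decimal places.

tax = $80.15 per unit

Social marginal cost = private MC + MEC = 52.84 + 2.22x.
Set SMC = demand: 52.84 + 2.22x = 219.92 - 1.88x → x* = 40.7512.
The Pigouvian tax equals MEC at x*: 17.39 + 1.54×40.7512 = 80.1468.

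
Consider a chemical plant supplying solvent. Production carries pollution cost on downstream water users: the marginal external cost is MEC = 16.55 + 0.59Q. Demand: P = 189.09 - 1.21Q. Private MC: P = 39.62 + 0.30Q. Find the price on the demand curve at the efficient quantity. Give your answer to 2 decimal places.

P = 112.50

Social marginal cost = private MC + MEC = 56.17 + 0.89Q.
Set SMC = demand: 56.17 + 0.89Q = 189.09 - 1.21Q → Q* = 63.2952.
Consumer price on the demand curve at Q*: 189.09 − 1.21×63.2952 = 112.5028.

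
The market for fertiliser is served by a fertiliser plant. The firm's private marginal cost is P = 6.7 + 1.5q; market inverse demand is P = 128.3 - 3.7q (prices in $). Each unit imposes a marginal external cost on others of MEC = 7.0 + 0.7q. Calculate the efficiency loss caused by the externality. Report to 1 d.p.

Market equilibrium (private): 6.7 + 1.5q = 128.3 - 3.7q → q_m = 23.3846.
Social marginal cost = private MC + MEC = 13.7 + 2.2q.
Set SMC = demand: 13.7 + 2.2q = 128.3 - 3.7q → q* = 19.4237.
Between q* and q_m the wedge SMC − demand runs linearly from 0 to MEC(q_m), so the loss is a triangle.
DWL = ½ × 3.9609 × 23.3692 = 46.2815.

DWL = $46.3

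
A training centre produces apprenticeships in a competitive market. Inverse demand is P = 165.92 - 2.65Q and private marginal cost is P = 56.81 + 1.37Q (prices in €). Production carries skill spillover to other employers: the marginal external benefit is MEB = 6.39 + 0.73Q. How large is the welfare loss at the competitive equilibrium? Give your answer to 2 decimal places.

Market equilibrium (private): 56.81 + 1.37Q = 165.92 - 2.65Q → Q_m = 27.1418.
Social marginal cost = private MC − MEB = 50.42 + 0.64Q.
Set SMC = demand: 50.42 + 0.64Q = 165.92 - 2.65Q → Q* = 35.1064.
Height of the DWL triangle at Q_m is demand(Q_m) − SMC(Q_m) = MEB(Q_m) = 26.2035.
DWL = ½ × 7.9646 × 26.2035 = 104.3502.

DWL = €104.35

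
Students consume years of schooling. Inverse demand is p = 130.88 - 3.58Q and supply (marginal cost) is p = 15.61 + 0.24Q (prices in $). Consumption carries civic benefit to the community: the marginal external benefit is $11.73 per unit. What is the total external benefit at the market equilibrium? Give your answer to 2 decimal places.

Market equilibrium (private): 15.61 + 0.24Q = 130.88 - 3.58Q → Q_m = 30.1754.
Total external benefit = MEB × Q_m = 11.73 × 30.1754 = 353.9574.

$353.96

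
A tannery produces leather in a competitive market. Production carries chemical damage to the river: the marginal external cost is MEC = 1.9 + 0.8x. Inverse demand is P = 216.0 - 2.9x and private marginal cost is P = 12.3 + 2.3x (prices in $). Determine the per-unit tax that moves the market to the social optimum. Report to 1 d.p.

tax = $28.8 per unit

Social marginal cost = private MC + MEC = 14.2 + 3.1x.
Set SMC = demand: 14.2 + 3.1x = 216.0 - 2.9x → x* = 33.6333.
The Pigouvian tax equals MEC at x*: 1.9 + 0.8×33.6333 = 28.8066.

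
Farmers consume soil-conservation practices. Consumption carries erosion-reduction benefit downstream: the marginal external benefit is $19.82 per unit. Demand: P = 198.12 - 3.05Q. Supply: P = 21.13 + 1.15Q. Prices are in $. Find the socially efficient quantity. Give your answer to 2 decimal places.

Q* = 46.86

Social marginal benefit = demand + MEB = 217.94 - 3.05Q.
Set SMB = MC: 217.94 - 3.05Q = 21.13 + 1.15Q → Q* = 46.8595.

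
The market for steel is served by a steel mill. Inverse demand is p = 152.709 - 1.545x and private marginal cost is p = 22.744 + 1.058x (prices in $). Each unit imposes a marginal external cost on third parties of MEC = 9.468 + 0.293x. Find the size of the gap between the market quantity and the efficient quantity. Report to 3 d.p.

Market equilibrium (private): 22.744 + 1.058x = 152.709 - 1.545x → x_m = 49.9289.
Social marginal cost = private MC + MEC = 32.212 + 1.351x.
Set SMC = demand: 32.212 + 1.351x = 152.709 - 1.545x → x* = 41.6081.
Gap = |49.9289 − 41.6081| = 8.3208.

8.321 units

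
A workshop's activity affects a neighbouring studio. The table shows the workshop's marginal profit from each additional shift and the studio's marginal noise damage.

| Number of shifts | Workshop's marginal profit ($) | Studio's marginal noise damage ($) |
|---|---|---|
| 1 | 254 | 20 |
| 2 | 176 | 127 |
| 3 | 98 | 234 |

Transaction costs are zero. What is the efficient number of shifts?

2

Bargaining reaches the level where marginal profit last exceeds marginal noise damage.
That holds through level 2 (176 ≥ 127) but not at 3 (98 < 234).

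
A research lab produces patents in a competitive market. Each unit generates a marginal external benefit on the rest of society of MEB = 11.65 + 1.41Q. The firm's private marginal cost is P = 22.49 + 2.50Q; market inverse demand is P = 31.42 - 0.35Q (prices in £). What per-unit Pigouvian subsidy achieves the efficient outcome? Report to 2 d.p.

subsidy = £31.80 per unit

Social marginal cost = private MC − MEB = 10.84 + 1.09Q.
Set SMC = demand: 10.84 + 1.09Q = 31.42 - 0.35Q → Q* = 14.2917.
The Pigouvian subsidy equals MEB at Q*: 11.65 + 1.41×14.2917 = 31.8013.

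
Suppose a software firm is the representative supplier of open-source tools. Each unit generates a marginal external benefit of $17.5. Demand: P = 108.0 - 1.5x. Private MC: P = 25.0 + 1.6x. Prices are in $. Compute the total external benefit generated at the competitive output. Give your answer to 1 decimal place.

$468.5

Market equilibrium (private): 25.0 + 1.6x = 108.0 - 1.5x → x_m = 26.7742.
Total external benefit = MEB × x_m = 17.5 × 26.7742 = 468.5485.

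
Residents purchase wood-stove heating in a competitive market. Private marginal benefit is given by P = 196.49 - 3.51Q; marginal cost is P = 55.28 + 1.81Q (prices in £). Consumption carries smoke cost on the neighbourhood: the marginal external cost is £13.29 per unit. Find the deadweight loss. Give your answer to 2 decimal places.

Market equilibrium (private): 55.28 + 1.81Q = 196.49 - 3.51Q → Q_m = 26.5432.
Social marginal benefit = demand − MEC = 183.20 - 3.51Q.
Set SMB = MC: 183.20 - 3.51Q = 55.28 + 1.81Q → Q* = 24.0451.
Height of the DWL triangle at Q_m is MC(Q_m) − SMB(Q_m) = MEC(Q_m) = 13.2900.
DWL = ½ × 2.4981 × 13.2900 = 16.5999.

DWL = £16.60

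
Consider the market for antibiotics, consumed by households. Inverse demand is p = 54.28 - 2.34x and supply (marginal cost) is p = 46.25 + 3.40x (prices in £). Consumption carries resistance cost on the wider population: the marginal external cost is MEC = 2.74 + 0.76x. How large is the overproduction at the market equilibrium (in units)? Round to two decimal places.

0.59 units

Market equilibrium (private): 46.25 + 3.40x = 54.28 - 2.34x → x_m = 1.3990.
Social marginal benefit = demand − MEC = 51.54 - 3.10x.
Set SMB = MC: 51.54 - 3.10x = 46.25 + 3.40x → x* = 0.8138.
Gap = |1.3990 − 0.8138| = 0.5852.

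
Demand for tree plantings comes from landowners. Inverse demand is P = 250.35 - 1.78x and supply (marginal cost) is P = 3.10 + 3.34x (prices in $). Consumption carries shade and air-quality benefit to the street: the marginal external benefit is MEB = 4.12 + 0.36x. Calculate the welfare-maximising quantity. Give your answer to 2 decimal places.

x* = 52.81

Social marginal benefit = demand + MEB = 254.47 - 1.42x.
Set SMB = MC: 254.47 - 1.42x = 3.10 + 3.34x → x* = 52.8088.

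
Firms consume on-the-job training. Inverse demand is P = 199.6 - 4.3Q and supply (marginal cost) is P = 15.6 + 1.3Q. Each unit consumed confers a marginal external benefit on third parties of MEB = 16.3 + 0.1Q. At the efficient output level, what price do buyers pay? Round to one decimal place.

P = 43.0

Social marginal benefit = demand + MEB = 215.9 - 4.2Q.
Set SMB = MC: 215.9 - 4.2Q = 15.6 + 1.3Q → Q* = 36.4182.
Consumer price on the demand curve at Q*: 199.6 − 4.3×36.4182 = 43.0017.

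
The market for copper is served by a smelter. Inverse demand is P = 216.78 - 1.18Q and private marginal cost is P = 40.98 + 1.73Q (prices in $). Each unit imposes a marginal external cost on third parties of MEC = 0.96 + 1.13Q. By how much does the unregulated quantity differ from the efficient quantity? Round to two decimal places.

17.14 units

Market equilibrium (private): 40.98 + 1.73Q = 216.78 - 1.18Q → Q_m = 60.4124.
Social marginal cost = private MC + MEC = 41.94 + 2.86Q.
Set SMC = demand: 41.94 + 2.86Q = 216.78 - 1.18Q → Q* = 43.2772.
Gap = |60.4124 − 43.2772| = 17.1352.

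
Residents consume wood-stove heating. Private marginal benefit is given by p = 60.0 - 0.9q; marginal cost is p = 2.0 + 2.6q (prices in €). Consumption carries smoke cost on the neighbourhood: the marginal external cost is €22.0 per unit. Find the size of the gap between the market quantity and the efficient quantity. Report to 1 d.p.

6.3 units

Market equilibrium (private): 2.0 + 2.6q = 60.0 - 0.9q → q_m = 16.5714.
Social marginal benefit = demand − MEC = 38.0 - 0.9q.
Set SMB = MC: 38.0 - 0.9q = 2.0 + 2.6q → q* = 10.2857.
Gap = |16.5714 − 10.2857| = 6.2857.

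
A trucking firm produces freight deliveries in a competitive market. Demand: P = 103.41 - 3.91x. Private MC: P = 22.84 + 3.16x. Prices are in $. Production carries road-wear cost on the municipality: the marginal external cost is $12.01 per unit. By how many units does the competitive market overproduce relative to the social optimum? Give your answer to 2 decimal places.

Market equilibrium (private): 22.84 + 3.16x = 103.41 - 3.91x → x_m = 11.3960.
Social marginal cost = private MC + MEC = 34.85 + 3.16x.
Set SMC = demand: 34.85 + 3.16x = 103.41 - 3.91x → x* = 9.6973.
Gap = |11.3960 − 9.6973| = 1.6987.

1.70 units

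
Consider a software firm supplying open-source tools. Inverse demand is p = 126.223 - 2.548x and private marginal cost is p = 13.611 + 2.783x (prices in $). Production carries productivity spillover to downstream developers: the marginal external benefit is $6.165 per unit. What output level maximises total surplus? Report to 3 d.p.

Social marginal cost = private MC − MEB = 7.446 + 2.783x.
Set SMC = demand: 7.446 + 2.783x = 126.223 - 2.548x → x* = 22.2804.

x* = 22.280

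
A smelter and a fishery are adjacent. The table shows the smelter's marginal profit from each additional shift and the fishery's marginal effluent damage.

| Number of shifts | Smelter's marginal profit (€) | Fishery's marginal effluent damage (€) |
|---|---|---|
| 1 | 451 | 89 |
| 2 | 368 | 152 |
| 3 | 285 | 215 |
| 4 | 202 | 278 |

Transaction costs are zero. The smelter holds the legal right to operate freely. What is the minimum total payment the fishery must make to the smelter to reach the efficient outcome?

€202

Left alone the smelter would choose level 4 (marginal profit stays positive).
Efficient level: k* = 3 (marginal profit ≥ marginal effluent damage through 3).
The fishery must at least cover the smelter's forgone profit from cutting 4→3: 202 = 202.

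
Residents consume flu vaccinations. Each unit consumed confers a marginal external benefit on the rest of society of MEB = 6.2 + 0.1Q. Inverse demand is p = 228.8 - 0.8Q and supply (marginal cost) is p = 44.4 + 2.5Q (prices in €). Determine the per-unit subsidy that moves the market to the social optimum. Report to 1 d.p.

Social marginal benefit = demand + MEB = 235.0 - 0.7Q.
Set SMB = MC: 235.0 - 0.7Q = 44.4 + 2.5Q → Q* = 59.5625.
The Pigouvian subsidy equals MEB at Q*: 6.2 + 0.1×59.5625 = 12.1563.

subsidy = €12.2 per unit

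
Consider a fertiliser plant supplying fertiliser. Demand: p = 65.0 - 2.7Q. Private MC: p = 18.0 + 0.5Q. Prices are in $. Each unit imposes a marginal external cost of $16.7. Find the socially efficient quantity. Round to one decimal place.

Social marginal cost = private MC + MEC = 34.7 + 0.5Q.
Set SMC = demand: 34.7 + 0.5Q = 65.0 - 2.7Q → Q* = 9.4688.

Q* = 9.5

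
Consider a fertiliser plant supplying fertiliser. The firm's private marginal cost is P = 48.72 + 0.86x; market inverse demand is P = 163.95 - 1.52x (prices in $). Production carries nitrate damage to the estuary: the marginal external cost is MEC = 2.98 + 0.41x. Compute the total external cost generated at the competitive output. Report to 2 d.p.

$624.82

Market equilibrium (private): 48.72 + 0.86x = 163.95 - 1.52x → x_m = 48.4160.
Total external cost = ∫₀^{x_m} (2.98 + 0.41x) dx = 2.98×48.4160 + ½×0.41×48.4160² = 624.8220.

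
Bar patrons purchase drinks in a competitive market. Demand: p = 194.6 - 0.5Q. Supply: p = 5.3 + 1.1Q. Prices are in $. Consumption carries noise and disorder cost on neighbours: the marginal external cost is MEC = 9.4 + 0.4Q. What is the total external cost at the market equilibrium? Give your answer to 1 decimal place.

$3911.7

Market equilibrium (private): 5.3 + 1.1Q = 194.6 - 0.5Q → Q_m = 118.3125.
Total external cost = ∫₀^{Q_m} (9.4 + 0.4Q) dQ = 9.4×118.3125 + ½×0.4×118.3125² = 3911.7070.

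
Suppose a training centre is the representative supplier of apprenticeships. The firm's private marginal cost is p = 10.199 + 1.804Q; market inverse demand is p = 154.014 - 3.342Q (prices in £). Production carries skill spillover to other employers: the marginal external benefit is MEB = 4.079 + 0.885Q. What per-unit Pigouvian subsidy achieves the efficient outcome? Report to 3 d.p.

Social marginal cost = private MC − MEB = 6.120 + 0.919Q.
Set SMC = demand: 6.120 + 0.919Q = 154.014 - 3.342Q → Q* = 34.7088.
The Pigouvian subsidy equals MEB at Q*: 4.079 + 0.885×34.7088 = 34.7963.

subsidy = £34.796 per unit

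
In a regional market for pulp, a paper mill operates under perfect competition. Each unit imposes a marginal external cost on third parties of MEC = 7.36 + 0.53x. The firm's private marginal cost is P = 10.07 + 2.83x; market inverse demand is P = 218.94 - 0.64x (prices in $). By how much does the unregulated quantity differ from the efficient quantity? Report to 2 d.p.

9.82 units

Market equilibrium (private): 10.07 + 2.83x = 218.94 - 0.64x → x_m = 60.1931.
Social marginal cost = private MC + MEC = 17.43 + 3.36x.
Set SMC = demand: 17.43 + 3.36x = 218.94 - 0.64x → x* = 50.3775.
Gap = |60.1931 − 50.3775| = 9.8156.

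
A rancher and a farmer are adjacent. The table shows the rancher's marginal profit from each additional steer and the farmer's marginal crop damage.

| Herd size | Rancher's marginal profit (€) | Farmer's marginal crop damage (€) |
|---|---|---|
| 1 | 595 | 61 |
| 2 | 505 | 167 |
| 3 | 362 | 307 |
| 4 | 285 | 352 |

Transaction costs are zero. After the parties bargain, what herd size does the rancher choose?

3

Bargaining reaches the level where marginal profit last exceeds marginal crop damage.
That holds through level 3 (362 ≥ 307) but not at 4 (285 < 352).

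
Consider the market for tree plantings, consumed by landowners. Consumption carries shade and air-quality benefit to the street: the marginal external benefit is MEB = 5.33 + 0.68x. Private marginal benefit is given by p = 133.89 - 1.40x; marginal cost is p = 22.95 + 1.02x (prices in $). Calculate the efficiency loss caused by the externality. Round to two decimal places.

DWL = $382.90

Market equilibrium (private): 22.95 + 1.02x = 133.89 - 1.40x → x_m = 45.8430.
Social marginal benefit = demand + MEB = 139.22 - 0.72x.
Set SMB = MC: 139.22 - 0.72x = 22.95 + 1.02x → x* = 66.8218.
The loss is the area between SMB and MC from x* to x_m; with linear curves that's a triangle of height MEB(x_m).
DWL = ½ × 20.9788 × 36.5032 = 382.8967.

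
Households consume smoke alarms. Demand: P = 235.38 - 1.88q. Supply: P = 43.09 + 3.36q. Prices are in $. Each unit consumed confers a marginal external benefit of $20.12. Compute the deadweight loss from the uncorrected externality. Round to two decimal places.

Market equilibrium (private): 43.09 + 3.36q = 235.38 - 1.88q → q_m = 36.6966.
Social marginal benefit = demand + MEB = 255.50 - 1.88q.
Set SMB = MC: 255.50 - 1.88q = 43.09 + 3.36q → q* = 40.5363.
Between q* and q_m the wedge SMB − MC runs linearly from 0 to MEB(q_m), so the loss is a triangle.
DWL = ½ × 3.8397 × 20.1200 = 38.6274.

DWL = $38.63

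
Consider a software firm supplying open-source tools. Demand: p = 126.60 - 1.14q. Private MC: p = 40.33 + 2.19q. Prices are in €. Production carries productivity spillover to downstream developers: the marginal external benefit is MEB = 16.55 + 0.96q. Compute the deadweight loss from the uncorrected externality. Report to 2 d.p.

Market equilibrium (private): 40.33 + 2.19q = 126.60 - 1.14q → q_m = 25.9069.
Social marginal cost = private MC − MEB = 23.78 + 1.23q.
Set SMC = demand: 23.78 + 1.23q = 126.60 - 1.14q → q* = 43.3840.
Height of the DWL triangle at q_m is demand(q_m) − SMC(q_m) = MEB(q_m) = 41.4206.
DWL = ½ × 17.4771 × 41.4206 = 361.9560.

DWL = €361.96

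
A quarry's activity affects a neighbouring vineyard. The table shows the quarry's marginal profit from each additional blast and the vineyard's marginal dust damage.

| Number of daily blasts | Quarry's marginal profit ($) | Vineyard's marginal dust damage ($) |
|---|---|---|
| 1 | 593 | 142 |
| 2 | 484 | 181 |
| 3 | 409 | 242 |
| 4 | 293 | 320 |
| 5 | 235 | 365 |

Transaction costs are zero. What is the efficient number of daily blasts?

3

Bargaining reaches the level where marginal profit last exceeds marginal dust damage.
That holds through level 3 (409 ≥ 242) but not at 4 (293 < 320).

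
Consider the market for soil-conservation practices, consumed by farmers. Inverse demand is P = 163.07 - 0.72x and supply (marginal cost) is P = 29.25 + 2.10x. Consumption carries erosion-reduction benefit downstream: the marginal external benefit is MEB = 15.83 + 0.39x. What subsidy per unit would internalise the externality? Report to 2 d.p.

Social marginal benefit = demand + MEB = 178.90 - 0.33x.
Set SMB = MC: 178.90 - 0.33x = 29.25 + 2.10x → x* = 61.5844.
The Pigouvian subsidy equals MEB at x*: 15.83 + 0.39×61.5844 = 39.8479.

subsidy = 39.85 per unit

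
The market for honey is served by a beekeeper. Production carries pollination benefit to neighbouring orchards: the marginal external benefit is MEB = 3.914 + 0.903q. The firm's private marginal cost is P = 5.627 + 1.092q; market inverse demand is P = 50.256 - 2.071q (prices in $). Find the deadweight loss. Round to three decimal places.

DWL = $61.370

Market equilibrium (private): 5.627 + 1.092q = 50.256 - 2.071q → q_m = 14.1097.
Social marginal cost = private MC − MEB = 1.713 + 0.189q.
Set SMC = demand: 1.713 + 0.189q = 50.256 - 2.071q → q* = 21.4792.
Height of the DWL triangle at q_m is demand(q_m) − SMC(q_m) = MEB(q_m) = 16.6551.
DWL = ½ × 7.3695 × 16.6551 = 61.3699.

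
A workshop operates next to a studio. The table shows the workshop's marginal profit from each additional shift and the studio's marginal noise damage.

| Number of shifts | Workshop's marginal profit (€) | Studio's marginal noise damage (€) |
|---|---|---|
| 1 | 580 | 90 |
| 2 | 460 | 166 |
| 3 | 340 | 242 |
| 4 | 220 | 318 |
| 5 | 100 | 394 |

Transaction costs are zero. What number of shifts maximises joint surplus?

Bargaining reaches the level where marginal profit last exceeds marginal noise damage.
That holds through level 3 (340 ≥ 242) but not at 4 (220 < 318).

3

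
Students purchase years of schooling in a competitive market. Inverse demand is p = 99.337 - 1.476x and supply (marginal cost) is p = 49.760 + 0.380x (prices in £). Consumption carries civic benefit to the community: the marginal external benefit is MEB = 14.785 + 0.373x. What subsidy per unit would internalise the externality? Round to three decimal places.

Social marginal benefit = demand + MEB = 114.122 - 1.103x.
Set SMB = MC: 114.122 - 1.103x = 49.760 + 0.380x → x* = 43.3999.
The Pigouvian subsidy equals MEB at x*: 14.785 + 0.373×43.3999 = 30.9732.

subsidy = £30.973 per unit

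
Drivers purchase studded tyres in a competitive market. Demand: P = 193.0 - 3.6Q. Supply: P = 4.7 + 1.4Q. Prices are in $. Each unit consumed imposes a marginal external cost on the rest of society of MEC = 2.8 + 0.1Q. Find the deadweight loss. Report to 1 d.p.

DWL = $4.2

Market equilibrium (private): 4.7 + 1.4Q = 193.0 - 3.6Q → Q_m = 37.6600.
Social marginal benefit = demand − MEC = 190.2 - 3.7Q.
Set SMB = MC: 190.2 - 3.7Q = 4.7 + 1.4Q → Q* = 36.3725.
Between Q* and Q_m the wedge MC − SMB runs linearly from 0 to MEC(Q_m), so the loss is a triangle.
DWL = ½ × 1.2875 × 6.5660 = 4.2269.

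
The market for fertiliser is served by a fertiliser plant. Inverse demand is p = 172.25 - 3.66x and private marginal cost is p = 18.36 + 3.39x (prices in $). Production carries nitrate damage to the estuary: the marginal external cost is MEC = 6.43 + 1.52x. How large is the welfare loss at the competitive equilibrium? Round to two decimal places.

DWL = $91.53

Market equilibrium (private): 18.36 + 3.39x = 172.25 - 3.66x → x_m = 21.8284.
Social marginal cost = private MC + MEC = 24.79 + 4.91x.
Set SMC = demand: 24.79 + 4.91x = 172.25 - 3.66x → x* = 17.2065.
The welfare-loss triangle has base |x_m − x*| and height MEC(x_m) (the vertical gap between SMC and demand is zero at x* and MEC at x_m).
DWL = ½ × 4.6219 × 39.6091 = 91.5346.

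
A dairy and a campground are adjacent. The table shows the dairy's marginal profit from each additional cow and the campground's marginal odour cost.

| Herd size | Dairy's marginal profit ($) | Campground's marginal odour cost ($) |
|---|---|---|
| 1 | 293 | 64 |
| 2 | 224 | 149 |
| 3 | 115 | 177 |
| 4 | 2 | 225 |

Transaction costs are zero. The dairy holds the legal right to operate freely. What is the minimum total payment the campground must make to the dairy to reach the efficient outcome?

$117

Left alone the dairy would choose level 4 (marginal profit stays positive).
Efficient level: k* = 2 (marginal profit ≥ marginal odour cost through 2).
The campground must at least cover the dairy's forgone profit from cutting 4→2: 115 + 2 = 117.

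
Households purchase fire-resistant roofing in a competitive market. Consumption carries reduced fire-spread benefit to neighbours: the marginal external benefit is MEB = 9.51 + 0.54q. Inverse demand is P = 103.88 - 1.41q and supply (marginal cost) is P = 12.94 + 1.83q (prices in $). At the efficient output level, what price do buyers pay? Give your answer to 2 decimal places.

Social marginal benefit = demand + MEB = 113.39 - 0.87q.
Set SMB = MC: 113.39 - 0.87q = 12.94 + 1.83q → q* = 37.2037.
Consumer price on the demand curve at q*: 103.88 − 1.41×37.2037 = 51.4228.

P = $51.42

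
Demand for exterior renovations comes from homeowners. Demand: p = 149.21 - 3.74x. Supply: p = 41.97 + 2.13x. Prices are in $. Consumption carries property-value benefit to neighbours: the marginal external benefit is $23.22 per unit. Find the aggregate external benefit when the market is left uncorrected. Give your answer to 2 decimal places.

$424.21

Market equilibrium (private): 41.97 + 2.13x = 149.21 - 3.74x → x_m = 18.2692.
Total external benefit = MEB × x_m = 23.22 × 18.2692 = 424.2108.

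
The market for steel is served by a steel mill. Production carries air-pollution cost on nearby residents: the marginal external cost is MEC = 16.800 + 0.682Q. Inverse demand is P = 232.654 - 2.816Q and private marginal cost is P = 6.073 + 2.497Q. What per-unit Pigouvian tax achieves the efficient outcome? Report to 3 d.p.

tax = 40.665 per unit

Social marginal cost = private MC + MEC = 22.873 + 3.179Q.
Set SMC = demand: 22.873 + 3.179Q = 232.654 - 2.816Q → Q* = 34.9927.
The Pigouvian tax equals MEC at Q*: 16.800 + 0.682×34.9927 = 40.6650.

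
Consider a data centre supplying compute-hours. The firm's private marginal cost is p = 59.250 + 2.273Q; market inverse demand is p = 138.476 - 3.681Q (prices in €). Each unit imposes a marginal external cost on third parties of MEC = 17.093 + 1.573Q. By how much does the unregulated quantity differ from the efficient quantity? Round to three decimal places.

Market equilibrium (private): 59.250 + 2.273Q = 138.476 - 3.681Q → Q_m = 13.3063.
Social marginal cost = private MC + MEC = 76.343 + 3.846Q.
Set SMC = demand: 76.343 + 3.846Q = 138.476 - 3.681Q → Q* = 8.2547.
Gap = |13.3063 − 8.2547| = 5.0516.

5.052 units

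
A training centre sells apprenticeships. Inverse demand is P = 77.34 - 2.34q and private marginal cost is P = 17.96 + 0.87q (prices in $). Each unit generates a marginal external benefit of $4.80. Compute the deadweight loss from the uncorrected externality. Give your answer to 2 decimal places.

Market equilibrium (private): 17.96 + 0.87q = 77.34 - 2.34q → q_m = 18.4984.
Social marginal cost = private MC − MEB = 13.16 + 0.87q.
Set SMC = demand: 13.16 + 0.87q = 77.34 - 2.34q → q* = 19.9938.
The loss is the area between SMC and demand from q* to q_m; with linear curves that's a triangle of height MEB(q_m).
DWL = ½ × 1.4954 × 4.8000 = 3.5890.

DWL = $3.59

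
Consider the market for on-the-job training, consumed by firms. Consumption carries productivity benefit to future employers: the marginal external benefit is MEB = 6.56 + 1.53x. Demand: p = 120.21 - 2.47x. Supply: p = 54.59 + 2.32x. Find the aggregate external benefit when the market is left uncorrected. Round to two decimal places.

Market equilibrium (private): 54.59 + 2.32x = 120.21 - 2.47x → x_m = 13.6994.
Total external benefit = ∫₀^{x_m} (6.56 + 1.53x) dx = 6.56×13.6994 + ½×1.53×13.6994² = 233.4383.

233.44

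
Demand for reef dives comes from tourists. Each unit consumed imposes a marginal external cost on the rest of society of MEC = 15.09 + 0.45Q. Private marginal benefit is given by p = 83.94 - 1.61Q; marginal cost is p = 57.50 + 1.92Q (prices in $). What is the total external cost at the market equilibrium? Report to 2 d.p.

Market equilibrium (private): 57.50 + 1.92Q = 83.94 - 1.61Q → Q_m = 7.4901.
Total external cost = ∫₀^{Q_m} (15.09 + 0.45Q) dQ = 15.09×7.4901 + ½×0.45×7.4901² = 125.6485.

$125.65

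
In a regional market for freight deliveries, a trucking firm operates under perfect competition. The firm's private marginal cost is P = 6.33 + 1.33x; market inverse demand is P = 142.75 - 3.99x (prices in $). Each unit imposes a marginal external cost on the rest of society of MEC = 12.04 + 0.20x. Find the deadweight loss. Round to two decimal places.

Market equilibrium (private): 6.33 + 1.33x = 142.75 - 3.99x → x_m = 25.6429.
Social marginal cost = private MC + MEC = 18.37 + 1.53x.
Set SMC = demand: 18.37 + 1.53x = 142.75 - 3.99x → x* = 22.5326.
Between x* and x_m the wedge SMC − demand runs linearly from 0 to MEC(x_m), so the loss is a triangle.
DWL = ½ × 3.1103 × 17.1686 = 26.6997.

DWL = $26.70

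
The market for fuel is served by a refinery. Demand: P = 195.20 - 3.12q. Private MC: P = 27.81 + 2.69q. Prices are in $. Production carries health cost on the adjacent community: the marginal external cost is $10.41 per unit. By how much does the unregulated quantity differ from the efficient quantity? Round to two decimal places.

Market equilibrium (private): 27.81 + 2.69q = 195.20 - 3.12q → q_m = 28.8107.
Social marginal cost = private MC + MEC = 38.22 + 2.69q.
Set SMC = demand: 38.22 + 2.69q = 195.20 - 3.12q → q* = 27.0189.
Gap = |28.8107 − 27.0189| = 1.7918.

1.79 units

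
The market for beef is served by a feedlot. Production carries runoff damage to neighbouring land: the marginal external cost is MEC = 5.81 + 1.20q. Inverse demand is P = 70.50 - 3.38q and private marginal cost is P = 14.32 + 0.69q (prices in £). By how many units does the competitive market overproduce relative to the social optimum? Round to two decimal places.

4.25 units

Market equilibrium (private): 14.32 + 0.69q = 70.50 - 3.38q → q_m = 13.8034.
Social marginal cost = private MC + MEC = 20.13 + 1.89q.
Set SMC = demand: 20.13 + 1.89q = 70.50 - 3.38q → q* = 9.5579.
Gap = |13.8034 − 9.5579| = 4.2455.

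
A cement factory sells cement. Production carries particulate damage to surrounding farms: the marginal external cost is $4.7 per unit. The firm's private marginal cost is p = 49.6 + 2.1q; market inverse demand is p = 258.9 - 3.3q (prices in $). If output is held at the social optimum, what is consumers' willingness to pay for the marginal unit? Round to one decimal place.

P = $133.9

Social marginal cost = private MC + MEC = 54.3 + 2.1q.
Set SMC = demand: 54.3 + 2.1q = 258.9 - 3.3q → q* = 37.8889.
Consumer price on the demand curve at q*: 258.9 − 3.3×37.8889 = 133.8666.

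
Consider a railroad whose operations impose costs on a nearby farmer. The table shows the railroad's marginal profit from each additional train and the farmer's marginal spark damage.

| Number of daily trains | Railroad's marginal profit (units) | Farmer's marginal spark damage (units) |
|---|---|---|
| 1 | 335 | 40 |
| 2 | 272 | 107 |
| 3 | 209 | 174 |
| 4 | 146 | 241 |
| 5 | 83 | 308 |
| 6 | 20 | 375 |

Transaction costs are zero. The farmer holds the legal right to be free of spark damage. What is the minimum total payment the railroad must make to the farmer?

321

Efficient level: marginal profit ≥ marginal spark damage through level 3, so k* = 3.
With the farmer holding the right, the railroad must at least compensate total damage at k*: 40 + 107 + 174 = 321.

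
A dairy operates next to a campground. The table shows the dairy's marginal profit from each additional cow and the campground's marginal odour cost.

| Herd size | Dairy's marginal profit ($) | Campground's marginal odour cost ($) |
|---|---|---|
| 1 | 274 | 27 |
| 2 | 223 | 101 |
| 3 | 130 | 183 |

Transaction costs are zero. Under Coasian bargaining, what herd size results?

2

Bargaining reaches the level where marginal profit last exceeds marginal odour cost.
That holds through level 2 (223 ≥ 101) but not at 3 (130 < 183).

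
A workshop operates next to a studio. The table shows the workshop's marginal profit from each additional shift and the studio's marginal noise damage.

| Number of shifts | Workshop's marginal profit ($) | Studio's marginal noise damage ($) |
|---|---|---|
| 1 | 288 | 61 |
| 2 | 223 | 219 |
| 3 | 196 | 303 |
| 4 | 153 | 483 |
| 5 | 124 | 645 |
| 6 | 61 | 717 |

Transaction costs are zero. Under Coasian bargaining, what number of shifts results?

2

Bargaining reaches the level where marginal profit last exceeds marginal noise damage.
That holds through level 2 (223 ≥ 219) but not at 3 (196 < 303).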